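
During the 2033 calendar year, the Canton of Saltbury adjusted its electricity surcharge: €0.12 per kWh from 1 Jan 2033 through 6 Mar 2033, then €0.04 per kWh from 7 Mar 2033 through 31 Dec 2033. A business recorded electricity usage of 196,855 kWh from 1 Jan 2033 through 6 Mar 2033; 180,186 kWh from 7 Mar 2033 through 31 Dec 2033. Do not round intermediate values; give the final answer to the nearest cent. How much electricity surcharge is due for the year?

1 Jan – 6 Mar 2033: 196,855 kWh at €0.12/kWh → €23,622.60
7 Mar – 31 Dec 2033: 180,186 kWh at €0.04/kWh → €7,207.44

€30,830.04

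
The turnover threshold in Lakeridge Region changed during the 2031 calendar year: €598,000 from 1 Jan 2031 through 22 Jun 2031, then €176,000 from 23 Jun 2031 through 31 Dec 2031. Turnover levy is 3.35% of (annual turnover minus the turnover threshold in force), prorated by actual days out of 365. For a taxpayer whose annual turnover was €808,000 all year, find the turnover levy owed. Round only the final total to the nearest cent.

€14,471.45

1 Jan – 22 Jun 2031: 173 days, exemption €598,000 → (€808,000 − €598,000) × 3.35% × 173/365 = €3,334.3973
23 Jun – 31 Dec 2031: 192 days, exemption €176,000 → (€808,000 − €176,000) × 3.35% × 192/365 = €11,137.0521
Total = €14,471.4493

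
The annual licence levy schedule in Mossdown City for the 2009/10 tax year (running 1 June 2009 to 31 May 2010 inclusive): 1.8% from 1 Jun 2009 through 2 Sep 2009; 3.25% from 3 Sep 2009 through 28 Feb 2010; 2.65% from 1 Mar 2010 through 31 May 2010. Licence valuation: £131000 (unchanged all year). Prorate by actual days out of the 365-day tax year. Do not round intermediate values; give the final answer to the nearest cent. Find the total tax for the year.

£3570.20

1 Jun – 2 Sep 2009: 94 days at 1.8% → £131000 × 1.8% × 94/365 = £607.2658
3 Sep 2009 – 28 Feb 2010: 179 days at 3.25% → £131000 × 3.25% × 179/365 = £2087.9247
1 Mar – 31 May 2010: 92 days at 2.65% → £131000 × 2.65% × 92/365 = £875.0082
Total = £3570.1986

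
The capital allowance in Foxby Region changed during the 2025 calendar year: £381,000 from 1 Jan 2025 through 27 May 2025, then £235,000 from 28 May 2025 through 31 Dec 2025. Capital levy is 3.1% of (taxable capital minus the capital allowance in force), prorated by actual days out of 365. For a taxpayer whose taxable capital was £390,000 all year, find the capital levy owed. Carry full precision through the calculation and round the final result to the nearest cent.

£2,982.20

1 Jan – 27 May 2025: 147 days, exemption £381,000 → (£390,000 − £381,000) × 3.1% × 147/365 = £112.3644
28 May – 31 Dec 2025: 218 days, exemption £235,000 → (£390,000 − £235,000) × 3.1% × 218/365 = £2,869.8356
Total = £2,982.2000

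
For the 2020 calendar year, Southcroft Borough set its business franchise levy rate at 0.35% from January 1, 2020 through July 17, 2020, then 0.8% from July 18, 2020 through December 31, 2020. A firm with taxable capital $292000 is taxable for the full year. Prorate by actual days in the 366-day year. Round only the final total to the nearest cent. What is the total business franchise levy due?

January 1 – July 17, 2020: 199 days at 0.35% → $292000 × 0.35% × 199/366 = $555.6776
July 18 – December 31, 2020: 167 days at 0.8% → $292000 × 0.8% × 167/366 = $1065.8798
Total = $1621.5574

$1621.56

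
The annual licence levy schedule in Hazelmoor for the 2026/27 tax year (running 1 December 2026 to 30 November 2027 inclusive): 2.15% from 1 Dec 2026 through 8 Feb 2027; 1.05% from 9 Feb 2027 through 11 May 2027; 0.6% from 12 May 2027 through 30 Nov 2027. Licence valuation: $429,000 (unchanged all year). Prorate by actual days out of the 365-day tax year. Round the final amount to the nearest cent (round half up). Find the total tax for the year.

$4,335.84

1 Dec 2026 – 8 Feb 2027: 70 days at 2.15% → $429,000 × 2.15% × 70/365 = $1,768.8904
9 Feb – 11 May 2027: 92 days at 1.05% → $429,000 × 1.05% × 92/365 = $1,135.3808
12 May – 30 Nov 2027: 203 days at 0.6% → $429,000 × 0.6% × 203/365 = $1,431.5671
Total = $4,335.8384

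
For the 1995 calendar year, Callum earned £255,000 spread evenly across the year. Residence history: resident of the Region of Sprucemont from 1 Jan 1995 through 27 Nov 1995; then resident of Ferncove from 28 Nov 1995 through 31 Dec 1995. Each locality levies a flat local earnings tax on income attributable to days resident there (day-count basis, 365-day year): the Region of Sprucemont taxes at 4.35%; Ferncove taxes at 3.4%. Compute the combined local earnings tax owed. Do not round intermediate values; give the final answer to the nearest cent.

£10,866.84

The Region of Sprucemont, 1 Jan – 27 Nov 1995: 331 days → £255,000 × 4.35% × 331/365 = £10,059.2260
Ferncove, 28 Nov – 31 Dec 1995: 34 days → £255,000 × 3.4% × 34/365 = £807.6164
Total = £10,866.8425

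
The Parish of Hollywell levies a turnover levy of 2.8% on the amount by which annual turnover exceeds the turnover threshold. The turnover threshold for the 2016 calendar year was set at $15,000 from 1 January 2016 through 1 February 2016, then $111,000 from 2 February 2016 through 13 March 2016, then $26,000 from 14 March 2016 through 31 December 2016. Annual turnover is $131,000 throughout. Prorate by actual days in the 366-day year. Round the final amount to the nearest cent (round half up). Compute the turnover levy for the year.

1 January – 1 February 2016: 32 days, exemption $15,000 → ($131,000 − $15,000) × 2.8% × 32/366 = $283.9781
2 February – 13 March 2016: 41 days, exemption $111,000 → ($131,000 − $111,000) × 2.8% × 41/366 = $62.7322
14 March – 31 December 2016: 293 days, exemption $26,000 → ($131,000 − $26,000) × 2.8% × 293/366 = $2,353.6066
Total = $2,700.3169

$2,700.32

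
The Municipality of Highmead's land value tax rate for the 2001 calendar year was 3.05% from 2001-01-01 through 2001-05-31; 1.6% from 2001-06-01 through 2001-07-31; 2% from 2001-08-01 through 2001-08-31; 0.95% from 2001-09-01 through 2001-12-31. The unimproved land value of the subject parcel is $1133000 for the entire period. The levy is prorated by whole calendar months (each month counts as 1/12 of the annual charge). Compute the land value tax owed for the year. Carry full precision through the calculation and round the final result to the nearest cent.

2001-01-01 to 2001-05-31: 5 months at 3.05% → $1133000 × 3.05% × 5/12 = $14398.5417
2001-06-01 to 2001-07-31: 2 months at 1.6% → $1133000 × 1.6% × 2/12 = $3021.3333
2001-08-01 to 2001-08-31: 1 month at 2% → $1133000 × 2% × 1/12 = $1888.3333
2001-09-01 to 2001-12-31: 4 months at 0.95% → $1133000 × 0.95% × 4/12 = $3587.8333
Total = $22896.0417

$22896.04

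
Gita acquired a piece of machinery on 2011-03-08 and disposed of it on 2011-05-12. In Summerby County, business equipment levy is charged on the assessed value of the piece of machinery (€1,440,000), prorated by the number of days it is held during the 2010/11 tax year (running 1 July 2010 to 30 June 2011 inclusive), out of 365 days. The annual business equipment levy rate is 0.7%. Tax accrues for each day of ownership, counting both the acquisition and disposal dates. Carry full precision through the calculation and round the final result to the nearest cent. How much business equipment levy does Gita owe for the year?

€1,822.68

Days held (2011-03-08 to 2011-05-12): 66 out of 365
Tax = €1,440,000 × 0.7% × 66/365 = €1,822.6849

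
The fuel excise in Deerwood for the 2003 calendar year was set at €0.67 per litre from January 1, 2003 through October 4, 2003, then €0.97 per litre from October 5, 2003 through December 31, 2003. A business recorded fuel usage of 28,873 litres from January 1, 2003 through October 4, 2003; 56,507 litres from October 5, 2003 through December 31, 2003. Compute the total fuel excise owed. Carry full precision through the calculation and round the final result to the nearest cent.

€74,156.70

January 1 – October 4, 2003: 28,873 litres at €0.67/litre → €19,344.91
October 5 – December 31, 2003: 56,507 litres at €0.97/litre → €54,811.79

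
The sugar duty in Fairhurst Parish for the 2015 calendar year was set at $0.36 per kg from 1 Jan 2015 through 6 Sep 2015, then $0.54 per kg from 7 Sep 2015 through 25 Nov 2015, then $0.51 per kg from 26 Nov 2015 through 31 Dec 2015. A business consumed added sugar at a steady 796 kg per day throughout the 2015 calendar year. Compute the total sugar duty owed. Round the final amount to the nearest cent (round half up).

$120,355.20

1 Jan – 6 Sep 2015: 249 days × 796 kg/day = 198,204 kg at $0.36/kg → $71,353.44
7 Sep – 25 Nov 2015: 80 days × 796 kg/day = 63,680 kg at $0.54/kg → $34,387.20
26 Nov – 31 Dec 2015: 36 days × 796 kg/day = 28,656 kg at $0.51/kg → $14,614.56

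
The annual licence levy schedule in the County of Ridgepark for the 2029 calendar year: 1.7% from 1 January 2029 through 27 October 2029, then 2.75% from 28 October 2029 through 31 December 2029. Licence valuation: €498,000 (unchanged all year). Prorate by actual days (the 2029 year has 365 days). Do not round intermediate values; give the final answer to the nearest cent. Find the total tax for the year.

1 January – 27 October 2029: 300 days at 1.7% → €498,000 × 1.7% × 300/365 = €6,958.3562
28 October – 31 December 2029: 65 days at 2.75% → €498,000 × 2.75% × 65/365 = €2,438.8356
Total = €9,397.1918

€9,397.19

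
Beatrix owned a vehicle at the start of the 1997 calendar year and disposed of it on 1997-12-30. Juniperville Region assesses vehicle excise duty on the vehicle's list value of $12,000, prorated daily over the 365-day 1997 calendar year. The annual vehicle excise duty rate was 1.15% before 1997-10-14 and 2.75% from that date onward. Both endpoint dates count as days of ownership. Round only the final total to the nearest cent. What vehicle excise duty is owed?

$178.65

1997-01-01 to 1997-10-13: 286 days at 1.15% → $12,000 × 1.15% × 286/365 = $108.1315
1997-10-14 to 1997-12-30: 78 days at 2.75% → $12,000 × 2.75% × 78/365 = $70.5205
Total = $178.6521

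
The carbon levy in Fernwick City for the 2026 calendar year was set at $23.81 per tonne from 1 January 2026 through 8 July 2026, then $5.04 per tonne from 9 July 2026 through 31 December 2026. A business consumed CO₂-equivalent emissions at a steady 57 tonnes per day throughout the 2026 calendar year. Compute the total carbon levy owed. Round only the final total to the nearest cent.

$307066.41

1 January – 8 July 2026: 189 days × 57 tonnes/day = 10,773 tonnes at $23.81/tonne → $256505.13
9 July – 31 December 2026: 176 days × 57 tonnes/day = 10,032 tonnes at $5.04/tonne → $50561.28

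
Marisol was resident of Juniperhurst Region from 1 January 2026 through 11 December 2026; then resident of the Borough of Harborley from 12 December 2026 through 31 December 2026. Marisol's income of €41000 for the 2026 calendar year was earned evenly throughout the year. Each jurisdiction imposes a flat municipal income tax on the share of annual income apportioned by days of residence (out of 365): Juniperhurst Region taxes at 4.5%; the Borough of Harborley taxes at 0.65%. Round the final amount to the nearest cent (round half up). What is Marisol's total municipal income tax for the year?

Juniperhurst Region, 1 January – 11 December 2026: 345 days → €41000 × 4.5% × 345/365 = €1743.9041
The Borough of Harborley, 12 December – 31 December 2026: 20 days → €41000 × 0.65% × 20/365 = €14.6027
Total = €1758.5068

€1758.51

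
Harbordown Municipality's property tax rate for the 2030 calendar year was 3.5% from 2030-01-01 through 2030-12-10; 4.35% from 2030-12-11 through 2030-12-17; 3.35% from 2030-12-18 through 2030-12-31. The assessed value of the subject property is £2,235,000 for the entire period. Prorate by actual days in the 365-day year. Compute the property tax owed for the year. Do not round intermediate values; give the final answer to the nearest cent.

£78,460.75

2030-01-01 to 2030-12-10: 344 days at 3.5% → £2,235,000 × 3.5% × 344/365 = £73,724.3836
2030-12-11 to 2030-12-17: 7 days at 4.35% → £2,235,000 × 4.35% × 7/365 = £1,864.5411
2030-12-18 to 2030-12-31: 14 days at 3.35% → £2,235,000 × 3.35% × 14/365 = £2,871.8219
Total = £78,460.7466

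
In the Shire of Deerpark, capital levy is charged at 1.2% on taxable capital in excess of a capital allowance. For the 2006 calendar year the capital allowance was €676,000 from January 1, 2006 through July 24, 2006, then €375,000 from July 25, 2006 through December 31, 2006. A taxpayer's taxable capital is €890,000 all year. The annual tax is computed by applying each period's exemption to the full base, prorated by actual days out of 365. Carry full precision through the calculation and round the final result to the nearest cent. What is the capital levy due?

January 1 – July 24, 2006: 205 days, exemption €676,000 → (€890,000 − €676,000) × 1.2% × 205/365 = €1,442.3014
July 25 – December 31, 2006: 160 days, exemption €375,000 → (€890,000 − €375,000) × 1.2% × 160/365 = €2,709.0411
Total = €4,151.3425

€4,151.34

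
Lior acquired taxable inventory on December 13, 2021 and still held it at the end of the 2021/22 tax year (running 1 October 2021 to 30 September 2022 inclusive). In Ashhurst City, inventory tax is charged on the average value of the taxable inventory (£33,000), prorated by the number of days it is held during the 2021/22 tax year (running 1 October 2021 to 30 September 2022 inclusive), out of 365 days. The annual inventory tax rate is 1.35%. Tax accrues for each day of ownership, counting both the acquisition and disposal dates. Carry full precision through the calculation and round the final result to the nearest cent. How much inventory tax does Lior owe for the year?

£356.40

Days held (December 13, 2021 – September 30, 2022): 292 out of 365
Tax = £33,000 × 1.35% × 292/365 = £356.4000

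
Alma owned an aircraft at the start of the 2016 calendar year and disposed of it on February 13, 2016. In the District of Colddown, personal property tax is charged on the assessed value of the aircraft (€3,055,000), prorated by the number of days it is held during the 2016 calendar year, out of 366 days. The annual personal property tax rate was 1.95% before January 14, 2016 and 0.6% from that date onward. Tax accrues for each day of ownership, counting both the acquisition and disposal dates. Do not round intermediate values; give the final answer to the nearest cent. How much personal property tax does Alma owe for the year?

January 1 – January 13, 2016: 13 days at 1.95% → €3,055,000 × 1.95% × 13/366 = €2,115.9631
January 14 – February 13, 2016: 31 days at 0.6% → €3,055,000 × 0.6% × 31/366 = €1,552.5410
Total = €3,668.5041

€3,668.50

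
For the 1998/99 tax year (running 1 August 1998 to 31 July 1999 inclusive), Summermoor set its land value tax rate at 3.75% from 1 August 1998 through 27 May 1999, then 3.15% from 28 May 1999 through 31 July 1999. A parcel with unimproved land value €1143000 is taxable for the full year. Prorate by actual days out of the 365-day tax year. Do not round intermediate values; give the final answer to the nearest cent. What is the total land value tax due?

1 August 1998 – 27 May 1999: 300 days at 3.75% → €1143000 × 3.75% × 300/365 = €35229.4521
28 May – 31 July 1999: 65 days at 3.15% → €1143000 × 3.15% × 65/365 = €6411.7603
Total = €41641.2123

€41641.21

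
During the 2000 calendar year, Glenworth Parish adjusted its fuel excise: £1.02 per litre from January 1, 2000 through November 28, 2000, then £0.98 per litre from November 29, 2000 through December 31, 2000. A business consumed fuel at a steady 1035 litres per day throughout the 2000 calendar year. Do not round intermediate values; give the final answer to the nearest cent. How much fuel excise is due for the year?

£385,020.00

January 1 – November 28, 2000: 333 days × 1035 litres/day = 344,655 litres at £1.02/litre → £351,548.10
November 29 – December 31, 2000: 33 days × 1035 litres/day = 34,155 litres at £0.98/litre → £33,471.90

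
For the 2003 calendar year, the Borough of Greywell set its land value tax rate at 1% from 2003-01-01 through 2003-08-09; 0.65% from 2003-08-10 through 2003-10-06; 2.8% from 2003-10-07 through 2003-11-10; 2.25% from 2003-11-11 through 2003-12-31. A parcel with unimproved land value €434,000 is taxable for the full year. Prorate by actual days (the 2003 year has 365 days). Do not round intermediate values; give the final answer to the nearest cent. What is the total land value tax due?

2003-01-01 to 2003-08-09: 221 days at 1% → €434,000 × 1% × 221/365 = €2,627.7808
2003-08-10 to 2003-10-06: 58 days at 0.65% → €434,000 × 0.65% × 58/365 = €448.2685
2003-10-07 to 2003-11-10: 35 days at 2.8% → €434,000 × 2.8% × 35/365 = €1,165.2603
2003-11-11 to 2003-12-31: 51 days at 2.25% → €434,000 × 2.25% × 51/365 = €1,364.4247
Total = €5,605.7342

€5,605.73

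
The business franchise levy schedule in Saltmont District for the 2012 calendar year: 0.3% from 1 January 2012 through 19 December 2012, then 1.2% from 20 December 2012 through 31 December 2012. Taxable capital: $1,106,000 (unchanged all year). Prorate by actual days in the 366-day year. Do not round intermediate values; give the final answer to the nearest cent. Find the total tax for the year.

1 January – 19 December 2012: 354 days at 0.3% → $1,106,000 × 0.3% × 354/366 = $3,209.2131
20 December – 31 December 2012: 12 days at 1.2% → $1,106,000 × 1.2% × 12/366 = $435.1475
Total = $3,644.3607

$3,644.36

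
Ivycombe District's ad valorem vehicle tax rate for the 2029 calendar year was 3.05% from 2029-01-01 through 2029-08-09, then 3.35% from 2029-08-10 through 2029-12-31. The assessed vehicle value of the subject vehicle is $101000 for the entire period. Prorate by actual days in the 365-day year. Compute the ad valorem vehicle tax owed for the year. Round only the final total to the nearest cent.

2029-01-01 to 2029-08-09: 221 days at 3.05% → $101000 × 3.05% × 221/365 = $1865.1795
2029-08-10 to 2029-12-31: 144 days at 3.35% → $101000 × 3.35% × 144/365 = $1334.8603
Total = $3200.0397

$3200.04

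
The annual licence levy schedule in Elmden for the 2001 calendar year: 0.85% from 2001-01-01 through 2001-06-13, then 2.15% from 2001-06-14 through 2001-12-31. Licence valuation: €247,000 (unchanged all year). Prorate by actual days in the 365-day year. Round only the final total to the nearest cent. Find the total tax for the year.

€3,867.75

2001-01-01 to 2001-06-13: 164 days at 0.85% → €247,000 × 0.85% × 164/365 = €943.3370
2001-06-14 to 2001-12-31: 201 days at 2.15% → €247,000 × 2.15% × 201/365 = €2,924.4123
Total = €3,867.7493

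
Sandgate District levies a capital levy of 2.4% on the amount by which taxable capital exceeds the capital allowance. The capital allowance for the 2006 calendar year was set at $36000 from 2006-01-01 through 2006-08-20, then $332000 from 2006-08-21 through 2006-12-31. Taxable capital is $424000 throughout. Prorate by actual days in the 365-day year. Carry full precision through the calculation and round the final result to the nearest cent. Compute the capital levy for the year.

2006-01-01 to 2006-08-20: 232 days, exemption $36000 → ($424000 − $36000) × 2.4% × 232/365 = $5918.8603
2006-08-21 to 2006-12-31: 133 days, exemption $332000 → ($424000 − $332000) × 2.4% × 133/365 = $804.5589
Total = $6723.4192

$6723.42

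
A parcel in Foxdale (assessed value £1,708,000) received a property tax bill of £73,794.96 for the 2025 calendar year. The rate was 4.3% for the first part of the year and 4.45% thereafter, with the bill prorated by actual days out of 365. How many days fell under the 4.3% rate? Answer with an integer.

315 days

Let d = days at the first rate; then 365 − d days at the second rate.
£1,708,000 × [4.3%·d + 4.45%·(365−d)] / 365 = £73,794.96
Solving gives d = 315, so the new rate took effect on November 12, 2025.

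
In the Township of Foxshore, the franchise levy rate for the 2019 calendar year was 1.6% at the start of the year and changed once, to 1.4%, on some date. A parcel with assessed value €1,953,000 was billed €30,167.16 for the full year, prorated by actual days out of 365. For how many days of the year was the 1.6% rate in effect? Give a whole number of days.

Let d = days at the first rate; then 365 − d days at the second rate.
€1,953,000 × [1.6%·d + 1.4%·(365−d)] / 365 = €30,167.16
Solving gives d = 264, so the new rate took effect on 22 September 2019.

264 days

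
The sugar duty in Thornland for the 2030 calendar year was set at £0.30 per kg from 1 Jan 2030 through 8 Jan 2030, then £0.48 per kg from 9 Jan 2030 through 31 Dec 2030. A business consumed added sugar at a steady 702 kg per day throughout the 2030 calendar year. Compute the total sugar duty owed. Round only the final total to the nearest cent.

£121,979.52

1 Jan – 8 Jan 2030: 8 days × 702 kg/day = 5,616 kg at £0.30/kg → £1,684.80
9 Jan – 31 Dec 2030: 357 days × 702 kg/day = 250,614 kg at £0.48/kg → £120,294.72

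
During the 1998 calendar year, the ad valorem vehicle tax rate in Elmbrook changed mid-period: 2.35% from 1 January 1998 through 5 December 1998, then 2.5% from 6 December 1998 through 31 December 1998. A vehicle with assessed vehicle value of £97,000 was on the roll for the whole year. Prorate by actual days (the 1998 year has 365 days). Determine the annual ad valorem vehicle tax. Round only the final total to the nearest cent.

1 January – 5 December 1998: 339 days at 2.35% → £97,000 × 2.35% × 339/365 = £2,117.1247
6 December – 31 December 1998: 26 days at 2.5% → £97,000 × 2.5% × 26/365 = £172.7397
Total = £2,289.8644

£2,289.86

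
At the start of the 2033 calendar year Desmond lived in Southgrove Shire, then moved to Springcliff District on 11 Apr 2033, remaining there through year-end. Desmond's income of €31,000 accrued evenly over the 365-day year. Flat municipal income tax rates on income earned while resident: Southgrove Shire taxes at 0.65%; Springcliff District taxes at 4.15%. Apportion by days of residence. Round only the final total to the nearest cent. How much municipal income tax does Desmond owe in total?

Southgrove Shire, 1 Jan – 10 Apr 2033: 100 days → €31,000 × 0.65% × 100/365 = €55.2055
Springcliff District, 11 Apr – 31 Dec 2033: 265 days → €31,000 × 4.15% × 265/365 = €934.0342
Total = €989.2397

€989.24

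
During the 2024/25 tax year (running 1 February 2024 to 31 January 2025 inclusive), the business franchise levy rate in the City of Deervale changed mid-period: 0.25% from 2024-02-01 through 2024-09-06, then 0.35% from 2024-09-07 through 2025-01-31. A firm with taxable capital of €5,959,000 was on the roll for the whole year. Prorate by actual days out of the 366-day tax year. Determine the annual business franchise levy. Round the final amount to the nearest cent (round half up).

2024-02-01 to 2024-09-06: 219 days at 0.25% → €5,959,000 × 0.25% × 219/366 = €8,914.0779
2024-09-07 to 2025-01-31: 147 days at 0.35% → €5,959,000 × 0.35% × 147/366 = €8,376.7910
Total = €17,290.8689

€17,290.87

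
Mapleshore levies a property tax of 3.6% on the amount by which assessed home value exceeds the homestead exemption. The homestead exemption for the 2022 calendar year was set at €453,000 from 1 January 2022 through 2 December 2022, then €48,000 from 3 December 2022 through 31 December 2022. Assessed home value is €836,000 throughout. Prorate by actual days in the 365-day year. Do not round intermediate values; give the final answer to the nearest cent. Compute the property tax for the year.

1 January – 2 December 2022: 336 days, exemption €453,000 → (€836,000 − €453,000) × 3.6% × 336/365 = €12,692.5151
3 December – 31 December 2022: 29 days, exemption €48,000 → (€836,000 − €48,000) × 3.6% × 29/365 = €2,253.8959
Total = €14,946.4110

€14,946.41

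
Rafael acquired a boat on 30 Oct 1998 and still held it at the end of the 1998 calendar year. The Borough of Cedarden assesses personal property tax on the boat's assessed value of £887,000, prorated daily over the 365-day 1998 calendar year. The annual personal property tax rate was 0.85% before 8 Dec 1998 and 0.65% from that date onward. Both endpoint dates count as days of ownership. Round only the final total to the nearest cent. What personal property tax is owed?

30 Oct – 7 Dec 1998: 39 days at 0.85% → £887,000 × 0.85% × 39/365 = £805.5904
8 Dec – 31 Dec 1998: 24 days at 0.65% → £887,000 × 0.65% × 24/365 = £379.1014
Total = £1,184.6918

£1,184.69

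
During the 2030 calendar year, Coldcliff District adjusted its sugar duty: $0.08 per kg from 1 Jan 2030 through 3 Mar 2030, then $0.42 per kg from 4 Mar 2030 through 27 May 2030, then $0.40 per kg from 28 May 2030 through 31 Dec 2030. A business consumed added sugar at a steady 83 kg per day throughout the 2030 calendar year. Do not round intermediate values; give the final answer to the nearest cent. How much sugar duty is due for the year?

1 Jan – 3 Mar 2030: 62 days × 83 kg/day = 5,146 kg at $0.08/kg → $411.68
4 Mar – 27 May 2030: 85 days × 83 kg/day = 7,055 kg at $0.42/kg → $2,963.10
28 May – 31 Dec 2030: 218 days × 83 kg/day = 18,094 kg at $0.40/kg → $7,237.60

$10,612.38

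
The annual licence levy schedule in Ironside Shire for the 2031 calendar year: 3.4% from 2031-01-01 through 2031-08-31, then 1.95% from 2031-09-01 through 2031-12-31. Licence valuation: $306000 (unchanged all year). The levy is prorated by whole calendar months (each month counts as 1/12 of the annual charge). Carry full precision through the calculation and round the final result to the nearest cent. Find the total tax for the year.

$8925.00

2031-01-01 to 2031-08-31: 8 months at 3.4% → $306000 × 3.4% × 8/12 = $6936.0000
2031-09-01 to 2031-12-31: 4 months at 1.95% → $306000 × 1.95% × 4/12 = $1989.0000
Total = $8925.0000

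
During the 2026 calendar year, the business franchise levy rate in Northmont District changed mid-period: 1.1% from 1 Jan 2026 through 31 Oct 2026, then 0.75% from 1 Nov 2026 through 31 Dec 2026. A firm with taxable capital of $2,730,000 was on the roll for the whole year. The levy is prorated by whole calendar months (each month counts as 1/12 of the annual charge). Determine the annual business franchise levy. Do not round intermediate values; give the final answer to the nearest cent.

1 Jan – 31 Oct 2026: 10 months at 1.1% → $2,730,000 × 1.1% × 10/12 = $25,025.0000
1 Nov – 31 Dec 2026: 2 months at 0.75% → $2,730,000 × 0.75% × 2/12 = $3,412.5000
Total = $28,437.5000

$28,437.50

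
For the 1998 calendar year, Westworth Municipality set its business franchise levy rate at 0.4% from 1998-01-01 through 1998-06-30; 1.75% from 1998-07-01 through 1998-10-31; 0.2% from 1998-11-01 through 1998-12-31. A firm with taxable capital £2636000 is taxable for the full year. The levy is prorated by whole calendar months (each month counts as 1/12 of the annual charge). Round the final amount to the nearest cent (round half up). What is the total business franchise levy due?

£21527.33

1998-01-01 to 1998-06-30: 6 months at 0.4% → £2636000 × 0.4% × 6/12 = £5272.0000
1998-07-01 to 1998-10-31: 4 months at 1.75% → £2636000 × 1.75% × 4/12 = £15376.6667
1998-11-01 to 1998-12-31: 2 months at 0.2% → £2636000 × 0.2% × 2/12 = £878.6667
Total = £21527.3333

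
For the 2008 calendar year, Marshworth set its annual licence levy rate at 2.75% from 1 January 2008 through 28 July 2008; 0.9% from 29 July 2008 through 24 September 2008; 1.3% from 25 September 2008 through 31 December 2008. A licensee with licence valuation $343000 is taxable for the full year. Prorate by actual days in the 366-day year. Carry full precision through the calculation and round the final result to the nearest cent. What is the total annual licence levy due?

1 January – 28 July 2008: 210 days at 2.75% → $343000 × 2.75% × 210/366 = $5412.0902
29 July – 24 September 2008: 58 days at 0.9% → $343000 × 0.9% × 58/366 = $489.1967
25 September – 31 December 2008: 98 days at 1.3% → $343000 × 1.3% × 98/366 = $1193.9399
Total = $7095.2268

$7095.23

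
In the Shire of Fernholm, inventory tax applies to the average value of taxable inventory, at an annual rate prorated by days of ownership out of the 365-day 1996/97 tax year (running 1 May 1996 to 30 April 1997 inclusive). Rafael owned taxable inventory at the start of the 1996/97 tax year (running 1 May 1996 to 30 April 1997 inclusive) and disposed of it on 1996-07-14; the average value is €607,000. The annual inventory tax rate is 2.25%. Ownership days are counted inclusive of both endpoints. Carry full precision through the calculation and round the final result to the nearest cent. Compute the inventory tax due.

€2,806.34

Days held (1996-05-01 to 1996-07-14): 75 out of 365
Tax = €607,000 × 2.25% × 75/365 = €2,806.3356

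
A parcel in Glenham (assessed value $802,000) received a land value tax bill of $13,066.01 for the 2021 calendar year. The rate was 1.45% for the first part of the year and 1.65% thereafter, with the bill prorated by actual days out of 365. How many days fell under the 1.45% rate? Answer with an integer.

38 days

Let d = days at the first rate; then 365 − d days at the second rate.
$802,000 × [1.45%·d + 1.65%·(365−d)] / 365 = $13,066.01
Solving gives d = 38, so the new rate took effect on 8 February 2021.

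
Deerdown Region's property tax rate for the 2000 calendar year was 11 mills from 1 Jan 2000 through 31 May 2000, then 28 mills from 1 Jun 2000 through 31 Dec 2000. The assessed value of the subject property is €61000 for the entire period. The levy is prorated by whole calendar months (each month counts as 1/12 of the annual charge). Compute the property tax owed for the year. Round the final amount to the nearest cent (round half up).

€1275.92

1 Jan – 31 May 2000: 5 months at 11 mills → €61000 × 1.1% × 5/12 = €279.5833
1 Jun – 31 Dec 2000: 7 months at 28 mills → €61000 × 2.8% × 7/12 = €996.3333
Total = €1275.9167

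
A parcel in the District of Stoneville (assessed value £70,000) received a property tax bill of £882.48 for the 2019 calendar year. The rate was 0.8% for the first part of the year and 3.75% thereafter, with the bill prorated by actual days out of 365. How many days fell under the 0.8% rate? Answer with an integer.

308 days

Let d = days at the first rate; then 365 − d days at the second rate.
£70,000 × [0.8%·d + 3.75%·(365−d)] / 365 = £882.48
Solving gives d = 308, so the new rate took effect on 5 Nov 2019.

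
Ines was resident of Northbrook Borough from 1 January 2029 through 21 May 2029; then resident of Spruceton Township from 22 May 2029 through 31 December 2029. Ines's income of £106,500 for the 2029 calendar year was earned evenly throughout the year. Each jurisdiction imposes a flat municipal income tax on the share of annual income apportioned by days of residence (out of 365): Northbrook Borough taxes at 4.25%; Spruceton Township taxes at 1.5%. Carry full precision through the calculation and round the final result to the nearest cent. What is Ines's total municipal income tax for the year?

£2,728.88

Northbrook Borough, 1 January – 21 May 2029: 141 days → £106,500 × 4.25% × 141/365 = £1,748.4966
Spruceton Township, 22 May – 31 December 2029: 224 days → £106,500 × 1.5% × 224/365 = £980.3836
Total = £2,728.8801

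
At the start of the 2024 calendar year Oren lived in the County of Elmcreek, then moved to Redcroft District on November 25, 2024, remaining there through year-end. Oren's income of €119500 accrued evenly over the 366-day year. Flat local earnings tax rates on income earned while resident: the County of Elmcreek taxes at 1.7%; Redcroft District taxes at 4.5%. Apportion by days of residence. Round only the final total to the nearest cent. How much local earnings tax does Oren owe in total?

€2369.76

The County of Elmcreek, January 1 – November 24, 2024: 329 days → €119500 × 1.7% × 329/366 = €1826.1298
Redcroft District, November 25 – December 31, 2024: 37 days → €119500 × 4.5% × 37/366 = €543.6270
Total = €2369.7568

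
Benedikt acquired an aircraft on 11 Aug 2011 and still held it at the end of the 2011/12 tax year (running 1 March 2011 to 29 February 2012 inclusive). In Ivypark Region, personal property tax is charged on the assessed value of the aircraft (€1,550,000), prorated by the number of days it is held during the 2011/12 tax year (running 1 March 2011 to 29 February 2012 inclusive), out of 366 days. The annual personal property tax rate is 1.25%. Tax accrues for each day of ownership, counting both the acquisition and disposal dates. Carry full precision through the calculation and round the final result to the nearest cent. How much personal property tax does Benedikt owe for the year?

Days held (11 Aug 2011 – 29 Feb 2012): 203 out of 366
Tax = €1,550,000 × 1.25% × 203/366 = €10,746.2432

€10,746.24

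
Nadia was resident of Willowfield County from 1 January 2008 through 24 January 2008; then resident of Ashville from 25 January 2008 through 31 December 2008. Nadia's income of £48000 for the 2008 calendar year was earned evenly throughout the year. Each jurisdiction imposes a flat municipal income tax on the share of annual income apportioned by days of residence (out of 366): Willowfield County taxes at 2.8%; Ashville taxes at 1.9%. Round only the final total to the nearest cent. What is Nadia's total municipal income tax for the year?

Willowfield County, 1 January – 24 January 2008: 24 days → £48000 × 2.8% × 24/366 = £88.1311
Ashville, 25 January – 31 December 2008: 342 days → £48000 × 1.9% × 342/366 = £852.1967
Total = £940.3279

£940.33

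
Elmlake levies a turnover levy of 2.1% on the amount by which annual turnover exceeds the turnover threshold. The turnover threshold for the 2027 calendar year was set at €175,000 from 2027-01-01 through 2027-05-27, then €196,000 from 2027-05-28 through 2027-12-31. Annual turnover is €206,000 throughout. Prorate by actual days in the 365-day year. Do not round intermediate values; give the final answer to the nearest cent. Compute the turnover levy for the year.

€387.61

2027-01-01 to 2027-05-27: 147 days, exemption €175,000 → (€206,000 − €175,000) × 2.1% × 147/365 = €262.1836
2027-05-28 to 2027-12-31: 218 days, exemption €196,000 → (€206,000 − €196,000) × 2.1% × 218/365 = €125.4247
Total = €387.6082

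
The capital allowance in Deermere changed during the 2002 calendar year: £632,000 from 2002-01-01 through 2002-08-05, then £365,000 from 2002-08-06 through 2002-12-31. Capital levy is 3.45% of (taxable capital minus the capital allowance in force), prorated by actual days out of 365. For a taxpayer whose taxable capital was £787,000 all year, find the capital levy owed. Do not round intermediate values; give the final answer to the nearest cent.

£9,082.57

2002-01-01 to 2002-08-05: 217 days, exemption £632,000 → (£787,000 − £632,000) × 3.45% × 217/365 = £3,179.1986
2002-08-06 to 2002-12-31: 148 days, exemption £365,000 → (£787,000 − £365,000) × 3.45% × 148/365 = £5,903.3753
Total = £9,082.5740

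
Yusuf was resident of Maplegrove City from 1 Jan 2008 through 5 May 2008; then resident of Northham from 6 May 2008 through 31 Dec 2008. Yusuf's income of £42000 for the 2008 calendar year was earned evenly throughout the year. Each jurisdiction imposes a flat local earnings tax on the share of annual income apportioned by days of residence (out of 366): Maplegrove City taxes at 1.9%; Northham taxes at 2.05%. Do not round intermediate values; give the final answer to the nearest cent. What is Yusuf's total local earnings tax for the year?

£839.31

Maplegrove City, 1 Jan – 5 May 2008: 126 days → £42000 × 1.9% × 126/366 = £274.7213
Northham, 6 May – 31 Dec 2008: 240 days → £42000 × 2.05% × 240/366 = £564.5902
Total = £839.3115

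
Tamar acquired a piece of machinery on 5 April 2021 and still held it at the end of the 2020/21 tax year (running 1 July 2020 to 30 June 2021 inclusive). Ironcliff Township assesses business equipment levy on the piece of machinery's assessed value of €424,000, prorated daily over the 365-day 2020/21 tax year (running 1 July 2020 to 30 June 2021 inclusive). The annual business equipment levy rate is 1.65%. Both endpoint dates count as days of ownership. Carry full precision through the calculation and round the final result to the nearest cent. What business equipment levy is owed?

Days held (5 April – 30 June 2021): 87 out of 365
Tax = €424,000 × 1.65% × 87/365 = €1,667.5397

€1,667.54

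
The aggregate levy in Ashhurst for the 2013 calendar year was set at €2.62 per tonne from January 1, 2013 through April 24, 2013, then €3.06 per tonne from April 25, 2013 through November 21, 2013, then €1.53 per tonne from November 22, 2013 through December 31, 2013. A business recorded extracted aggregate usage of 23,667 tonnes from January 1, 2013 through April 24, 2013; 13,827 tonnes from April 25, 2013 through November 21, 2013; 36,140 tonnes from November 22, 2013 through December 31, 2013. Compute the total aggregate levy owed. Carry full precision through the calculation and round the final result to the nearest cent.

€159,612.36

January 1 – April 24, 2013: 23,667 tonnes at €2.62/tonne → €62,007.54
April 25 – November 21, 2013: 13,827 tonnes at €3.06/tonne → €42,310.62
November 22 – December 31, 2013: 36,140 tonnes at €1.53/tonne → €55,294.20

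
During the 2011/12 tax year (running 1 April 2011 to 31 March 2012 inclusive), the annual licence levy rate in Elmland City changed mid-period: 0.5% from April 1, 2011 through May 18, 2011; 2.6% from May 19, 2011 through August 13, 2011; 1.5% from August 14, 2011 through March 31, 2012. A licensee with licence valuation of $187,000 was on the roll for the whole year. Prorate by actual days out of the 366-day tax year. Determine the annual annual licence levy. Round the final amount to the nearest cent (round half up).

$3,048.71

April 1 – May 18, 2011: 48 days at 0.5% → $187,000 × 0.5% × 48/366 = $122.6230
May 19 – August 13, 2011: 87 days at 2.6% → $187,000 × 2.6% × 87/366 = $1,155.7213
August 14, 2011 – March 31, 2012: 231 days at 1.5% → $187,000 × 1.5% × 231/366 = $1,770.3689
Total = $3,048.7131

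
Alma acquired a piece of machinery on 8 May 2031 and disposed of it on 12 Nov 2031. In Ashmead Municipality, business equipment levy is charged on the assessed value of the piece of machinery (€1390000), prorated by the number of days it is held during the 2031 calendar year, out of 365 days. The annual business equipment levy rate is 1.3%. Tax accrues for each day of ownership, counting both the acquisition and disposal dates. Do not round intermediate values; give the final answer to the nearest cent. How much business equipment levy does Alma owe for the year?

€9356.79

Days held (8 May – 12 Nov 2031): 189 out of 365
Tax = €1390000 × 1.3% × 189/365 = €9356.7945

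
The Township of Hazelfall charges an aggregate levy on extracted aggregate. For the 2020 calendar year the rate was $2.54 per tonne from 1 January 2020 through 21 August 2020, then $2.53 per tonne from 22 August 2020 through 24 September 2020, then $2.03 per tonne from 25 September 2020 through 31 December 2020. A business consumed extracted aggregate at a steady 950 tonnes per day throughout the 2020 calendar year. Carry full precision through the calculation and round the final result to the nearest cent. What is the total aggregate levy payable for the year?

$835354.00

1 January – 21 August 2020: 234 days × 950 tonnes/day = 222,300 tonnes at $2.54/tonne → $564642.00
22 August – 24 September 2020: 34 days × 950 tonnes/day = 32,300 tonnes at $2.53/tonne → $81719.00
25 September – 31 December 2020: 98 days × 950 tonnes/day = 93,100 tonnes at $2.03/tonne → $188993.00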